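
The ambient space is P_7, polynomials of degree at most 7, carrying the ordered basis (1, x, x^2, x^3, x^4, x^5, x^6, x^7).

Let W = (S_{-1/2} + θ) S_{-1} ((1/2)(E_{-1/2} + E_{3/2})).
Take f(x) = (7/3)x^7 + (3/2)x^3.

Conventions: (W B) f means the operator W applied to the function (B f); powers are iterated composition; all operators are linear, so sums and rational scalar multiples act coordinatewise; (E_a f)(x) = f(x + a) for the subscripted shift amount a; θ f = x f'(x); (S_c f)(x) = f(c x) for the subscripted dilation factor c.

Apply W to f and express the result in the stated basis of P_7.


the result is g(x) = -(6265/384)x^7 + (18865/384)x^6 - (38955/128)x^5 + (207025/384)x^4 - (232691/384)x^3 + (54009/128)x^2 - (18965/384)x + 8587/384

E_{-1/2} f = (7/3)x^7 - (49/6)x^6 + (49/4)x^5 - (245/24)x^4 + (317/48)x^3 - (121/32)x^2 + (265/192)x - 79/384
E_{3/2} f = (7/3)x^7 + (49/2)x^6 + (441/4)x^5 + (2205/8)x^4 + (6639/16)x^3 + (12123/32)x^2 + (12555/64)x + 5751/128
(E_{-1/2} + E_{3/2}) f = (14/3)x^7 + (49/3)x^6 + (245/2)x^5 + (3185/12)x^4 + (10117/24)x^3 + (6001/16)x^2 + (18965/96)x + 8587/192
((1/2)(E_{-1/2} + E_{3/2})) f = (7/3)x^7 + (49/6)x^6 + (245/4)x^5 + (3185/24)x^4 + (10117/48)x^3 + (6001/32)x^2 + (18965/192)x + 8587/384
S_{-1} ((1/2)(E_{-1/2} + E_{3/2})) f = -(7/3)x^7 + (49/6)x^6 - (245/4)x^5 + (3185/24)x^4 - (10117/48)x^3 + (6001/32)x^2 - (18965/192)x + 8587/384
S_{-1/2} S_{-1} ((1/2)(E_{-1/2} + E_{3/2})) f = (7/384)x^7 + (49/384)x^6 + (245/128)x^5 + (3185/384)x^4 + (10117/384)x^3 + (6001/128)x^2 + (18965/384)x + 8587/384
θ S_{-1} ((1/2)(E_{-1/2} + E_{3/2})) f = -(49/3)x^7 + 49x^6 - (1225/4)x^5 + (3185/6)x^4 - (10117/16)x^3 + (6001/16)x^2 - (18965/192)x
(S_{-1/2} + θ) S_{-1} ((1/2)(E_{-1/2} + E_{3/2})) f = -(6265/384)x^7 + (18865/384)x^6 - (38955/128)x^5 + (207025/384)x^4 - (232691/384)x^3 + (54009/128)x^2 - (18965/384)x + 8587/384


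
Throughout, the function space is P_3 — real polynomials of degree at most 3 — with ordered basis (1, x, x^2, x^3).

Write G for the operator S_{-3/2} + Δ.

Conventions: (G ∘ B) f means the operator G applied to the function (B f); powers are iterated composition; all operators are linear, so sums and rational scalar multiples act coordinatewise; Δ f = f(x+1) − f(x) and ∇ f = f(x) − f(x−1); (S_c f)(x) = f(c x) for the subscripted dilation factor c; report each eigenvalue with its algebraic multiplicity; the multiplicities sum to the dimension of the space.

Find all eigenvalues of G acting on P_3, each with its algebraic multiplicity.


image of 1: 1
image of x: -(3/2)x + 1
image of x^2: (9/4)x^2 + 2x + 1
image of x^3: -(27/8)x^3 + 3x^2 + 3x + 1
the matrix is upper triangular; its diagonal is (1, -3/2, 9/4, -27/8)
for a triangular matrix the eigenvalues are the diagonal entries, with algebraic multiplicity their repetition count

λ = -27/8 (multiplicity 1), λ = -3/2 (multiplicity 1), λ = 1 (multiplicity 1), λ = 9/4 (multiplicity 1)


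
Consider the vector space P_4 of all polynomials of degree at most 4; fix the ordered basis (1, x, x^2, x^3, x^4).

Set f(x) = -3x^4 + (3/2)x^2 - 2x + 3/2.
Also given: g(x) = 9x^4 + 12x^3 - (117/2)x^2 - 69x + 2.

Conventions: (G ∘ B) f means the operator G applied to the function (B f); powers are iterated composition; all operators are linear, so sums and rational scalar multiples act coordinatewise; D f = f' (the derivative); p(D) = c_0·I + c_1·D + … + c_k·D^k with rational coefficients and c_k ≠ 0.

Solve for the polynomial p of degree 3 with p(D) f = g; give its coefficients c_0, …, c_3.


D^0 f = -3x^4 + (3/2)x^2 - 2x + 3/2
D^1 f = -12x^3 + 3x - 2
D^2 f = -36x^2 + 3
D^3 f = -72x
matching coefficients of g against c_0 f + c_1 Df + … from the top degree down determines the c_i
solution: c_0 = -3, c_1 = -1, c_2 = 3/2, c_3 = 1

c_0 = -3, c_1 = -1, c_2 = 3/2, c_3 = 1


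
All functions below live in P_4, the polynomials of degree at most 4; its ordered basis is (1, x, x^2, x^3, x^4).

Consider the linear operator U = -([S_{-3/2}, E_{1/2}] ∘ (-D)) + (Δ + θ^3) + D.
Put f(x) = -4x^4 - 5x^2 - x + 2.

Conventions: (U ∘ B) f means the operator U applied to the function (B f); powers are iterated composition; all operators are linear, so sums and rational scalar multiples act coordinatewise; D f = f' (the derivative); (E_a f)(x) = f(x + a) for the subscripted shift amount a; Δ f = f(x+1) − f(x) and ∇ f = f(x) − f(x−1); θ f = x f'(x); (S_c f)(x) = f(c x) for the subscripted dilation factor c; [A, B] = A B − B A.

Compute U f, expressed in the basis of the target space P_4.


the image equals g(x) = -256x^4 - 32x^3 - 199x^2 - (119/2)x - 129/4

D f = -16x^3 - 10x - 1
(-D) f = 16x^3 + 10x + 1
E_{1/2} (-D) f = 16x^3 + 24x^2 + 22x + 8
S_{-3/2} E_{1/2} (-D) f = -54x^3 + 54x^2 - 33x + 8
S_{-3/2} (-D) f = -54x^3 - 15x + 1
E_{1/2} S_{-3/2} (-D) f = -54x^3 - 81x^2 - (111/2)x - 53/4
[S_{-3/2}, E_{1/2}] (-D) f = 135x^2 + (45/2)x + 85/4
(-([S_{-3/2}, E_{1/2}] ∘ (-D))) f = -135x^2 - (45/2)x - 85/4
Δ f = -16x^3 - 24x^2 - 26x - 10
θ f = -16x^4 - 10x^2 - x
θ θ f = -64x^4 - 20x^2 - x
θ θ θ f = -256x^4 - 40x^2 - x
(Δ + θ^3) f = -256x^4 - 16x^3 - 64x^2 - 27x - 10
D f = -16x^3 - 10x - 1
(-([S_{-3/2}, E_{1/2}] ∘ (-D)) + (Δ + θ^3) + D) f = -256x^4 - 32x^3 - 199x^2 - (119/2)x - 129/4


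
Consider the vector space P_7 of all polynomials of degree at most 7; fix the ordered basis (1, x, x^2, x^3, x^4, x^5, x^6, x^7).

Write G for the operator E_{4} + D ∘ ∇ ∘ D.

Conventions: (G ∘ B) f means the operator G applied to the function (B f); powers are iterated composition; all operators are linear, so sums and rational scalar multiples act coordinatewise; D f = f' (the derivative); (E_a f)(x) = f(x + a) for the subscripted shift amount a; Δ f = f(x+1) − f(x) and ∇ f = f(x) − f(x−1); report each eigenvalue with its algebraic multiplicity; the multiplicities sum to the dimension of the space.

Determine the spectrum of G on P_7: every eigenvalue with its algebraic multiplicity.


λ = 1 (multiplicity 8)

image of 1: 1
image of x: x + 4
image of x^2: x^2 + 8x + 16
image of x^3: x^3 + 12x^2 + 48x + 70
image of x^4: x^4 + 16x^3 + 96x^2 + 280x + 244
image of x^5: x^5 + 20x^4 + 160x^3 + 700x^2 + 1220x + 1044
image of x^6: x^6 + 24x^5 + 240x^4 + 1400x^3 + 3660x^2 + 6264x + 4066
image of x^7: x^7 + 28x^6 + 336x^5 + 2450x^4 + 8540x^3 + 21924x^2 + 28462x + 16426
the matrix is upper triangular; its diagonal is (1, 1, 1, 1, 1, 1, 1, 1)
for a triangular matrix the eigenvalues are the diagonal entries, with algebraic multiplicity their repetition count


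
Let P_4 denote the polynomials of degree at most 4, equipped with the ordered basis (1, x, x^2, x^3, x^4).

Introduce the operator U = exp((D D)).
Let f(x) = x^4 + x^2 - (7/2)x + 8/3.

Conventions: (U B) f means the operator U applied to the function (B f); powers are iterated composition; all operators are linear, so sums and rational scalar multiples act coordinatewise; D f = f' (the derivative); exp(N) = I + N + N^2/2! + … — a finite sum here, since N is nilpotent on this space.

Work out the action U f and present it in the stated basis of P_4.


the image equals g(x) = x^4 + 13x^2 - (7/2)x + 50/3

order-1 term: 12x^2 + 2
order-2 term: 12
the series for exp((D D)) f terminates at order 2
exp((D D)) f = x^4 + 13x^2 - (7/2)x + 50/3


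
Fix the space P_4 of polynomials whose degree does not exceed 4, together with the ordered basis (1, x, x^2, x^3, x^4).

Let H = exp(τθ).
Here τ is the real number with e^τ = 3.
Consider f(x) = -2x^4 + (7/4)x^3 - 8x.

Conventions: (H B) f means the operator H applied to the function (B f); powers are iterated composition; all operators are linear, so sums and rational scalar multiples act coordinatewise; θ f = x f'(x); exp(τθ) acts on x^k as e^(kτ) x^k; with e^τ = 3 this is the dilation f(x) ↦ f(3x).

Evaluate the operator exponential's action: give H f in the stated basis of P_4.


g(x) = -162x^4 + (189/4)x^3 - 24x

exp(τθ) x^k = e^(kτ) x^k; with e^τ = 3 this sends x^k to 3^k x^k
x ↦ 3 x
x^3 ↦ 27 x^3
x^4 ↦ 81 x^4
applying this coordinatewise to f: exp(τθ) f = -162x^4 + (189/4)x^3 - 24x


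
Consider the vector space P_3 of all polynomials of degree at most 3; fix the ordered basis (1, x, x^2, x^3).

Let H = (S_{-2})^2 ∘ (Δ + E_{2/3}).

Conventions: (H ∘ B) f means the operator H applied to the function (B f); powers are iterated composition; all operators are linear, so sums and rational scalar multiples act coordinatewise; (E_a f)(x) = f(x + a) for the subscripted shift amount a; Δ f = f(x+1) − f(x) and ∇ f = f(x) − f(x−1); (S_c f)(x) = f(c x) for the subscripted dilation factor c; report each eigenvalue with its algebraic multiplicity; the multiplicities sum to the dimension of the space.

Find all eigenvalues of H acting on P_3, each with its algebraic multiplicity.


image of 1: 1
image of x: 4x + 5/3
image of x^2: 16x^2 + (40/3)x + 13/9
image of x^3: 64x^3 + 80x^2 + (52/3)x + 35/27
the matrix is upper triangular; its diagonal is (1, 4, 16, 64)
for a triangular matrix the eigenvalues are the diagonal entries, with algebraic multiplicity their repetition count

λ = 1 (multiplicity 1), λ = 4 (multiplicity 1), λ = 16 (multiplicity 1), λ = 64 (multiplicity 1)


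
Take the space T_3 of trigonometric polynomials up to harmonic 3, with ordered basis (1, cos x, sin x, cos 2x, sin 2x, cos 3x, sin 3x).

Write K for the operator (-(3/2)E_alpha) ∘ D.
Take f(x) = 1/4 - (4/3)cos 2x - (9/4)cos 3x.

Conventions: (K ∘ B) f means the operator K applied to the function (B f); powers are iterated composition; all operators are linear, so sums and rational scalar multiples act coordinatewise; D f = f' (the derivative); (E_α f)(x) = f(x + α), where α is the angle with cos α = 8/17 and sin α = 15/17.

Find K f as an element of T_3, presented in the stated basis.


the result is g(x) = -(960/289)cos 2x + (644/289)sin 2x + (40095/39304)cos 3x + (49491/4913)sin 3x

D f = (8/3)sin 2x + (27/4)sin 3x
E_alpha D f = (640/289)cos 2x - (1288/867)sin 2x - (13365/19652)cos 3x - (32994/4913)sin 3x
(-(3/2)E_alpha) D f = -(960/289)cos 2x + (644/289)sin 2x + (40095/39304)cos 3x + (49491/4913)sin 3x


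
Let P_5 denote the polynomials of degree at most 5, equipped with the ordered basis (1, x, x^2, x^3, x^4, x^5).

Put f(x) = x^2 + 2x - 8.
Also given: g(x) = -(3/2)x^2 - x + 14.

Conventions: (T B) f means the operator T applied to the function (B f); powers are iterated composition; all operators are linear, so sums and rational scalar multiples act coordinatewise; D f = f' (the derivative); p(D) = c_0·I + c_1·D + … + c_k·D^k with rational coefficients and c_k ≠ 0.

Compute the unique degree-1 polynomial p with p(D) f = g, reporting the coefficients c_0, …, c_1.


D^0 f = x^2 + 2x - 8
D^1 f = 2x + 2
matching coefficients of g against c_0 f + c_1 Df + … from the top degree down determines the c_i
solution: c_0 = -3/2, c_1 = 1

p(D) = -(3/2)·I + D, i.e. c_0 = -3/2, c_1 = 1


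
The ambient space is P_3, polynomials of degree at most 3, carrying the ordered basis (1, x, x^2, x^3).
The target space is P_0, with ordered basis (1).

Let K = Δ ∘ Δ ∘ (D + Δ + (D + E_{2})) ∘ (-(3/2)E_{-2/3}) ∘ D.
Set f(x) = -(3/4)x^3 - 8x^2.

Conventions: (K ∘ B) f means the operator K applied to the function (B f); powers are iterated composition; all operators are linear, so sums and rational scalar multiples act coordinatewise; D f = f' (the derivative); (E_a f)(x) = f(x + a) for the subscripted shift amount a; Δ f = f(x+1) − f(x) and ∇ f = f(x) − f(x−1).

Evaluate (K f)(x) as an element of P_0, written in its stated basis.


the image equals g(x) = 27/4

D f = -(9/4)x^2 - 16x
E_{-2/3} D f = -(9/4)x^2 - 13x + 29/3
(-(3/2)E_{-2/3}) D f = (27/8)x^2 + (39/2)x - 29/2
D ((-(3/2)E_{-2/3}) ∘ D) f = (27/4)x + 39/2
Δ ((-(3/2)E_{-2/3}) ∘ D) f = (27/4)x + 183/8
D ((-(3/2)E_{-2/3}) ∘ D) f = (27/4)x + 39/2
E_{2} ((-(3/2)E_{-2/3}) ∘ D) f = (27/8)x^2 + 33x + 38
(D + E_{2}) ((-(3/2)E_{-2/3}) ∘ D) f = (27/8)x^2 + (159/4)x + 115/2
(D + Δ + (D + E_{2})) ((-(3/2)E_{-2/3}) ∘ D) f = (27/8)x^2 + (213/4)x + 799/8
Δ (D + Δ + (D + E_{2})) ((-(3/2)E_{-2/3}) ∘ D) f = (27/4)x + 453/8
Δ Δ (D + Δ + (D + E_{2})) ((-(3/2)E_{-2/3}) ∘ D) f = 27/4


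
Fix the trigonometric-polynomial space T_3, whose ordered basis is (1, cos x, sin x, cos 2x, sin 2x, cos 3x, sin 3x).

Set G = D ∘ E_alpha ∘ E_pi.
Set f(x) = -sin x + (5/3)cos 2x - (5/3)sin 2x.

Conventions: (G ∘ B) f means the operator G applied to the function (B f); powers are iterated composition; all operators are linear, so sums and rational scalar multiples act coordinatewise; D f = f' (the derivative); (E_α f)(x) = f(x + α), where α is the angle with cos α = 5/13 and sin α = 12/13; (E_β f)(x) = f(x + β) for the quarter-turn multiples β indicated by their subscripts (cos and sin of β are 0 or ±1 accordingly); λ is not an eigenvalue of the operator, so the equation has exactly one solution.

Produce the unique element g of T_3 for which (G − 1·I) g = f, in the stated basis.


write g with unknown coordinates in the stated basis and equate coefficients in (G − 1·I) g = f
solving from the highest basis element down gives g = -(5/2)cos x + (1/2)sin x - (647/795)cos 2x + (57/265)sin 2x
check: G g = -(5/2)cos x - (1/2)sin x + (226/265)cos 2x - (1154/795)sin 2x
so G g − 1·g = -sin x + (5/3)cos 2x - (5/3)sin 2x = f ✓

g(x) = -(5/2)cos x + (1/2)sin x - (647/795)cos 2x + (57/265)sin 2x


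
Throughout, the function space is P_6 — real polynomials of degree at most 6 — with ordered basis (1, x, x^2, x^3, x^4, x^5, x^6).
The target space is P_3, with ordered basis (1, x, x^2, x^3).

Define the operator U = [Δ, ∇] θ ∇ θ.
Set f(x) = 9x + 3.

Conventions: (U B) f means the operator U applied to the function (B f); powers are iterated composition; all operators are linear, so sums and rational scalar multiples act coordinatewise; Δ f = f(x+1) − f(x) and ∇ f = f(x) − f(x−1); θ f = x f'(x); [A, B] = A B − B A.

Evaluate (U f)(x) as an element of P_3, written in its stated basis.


the result is g(x) = 0

θ f = 9x
∇ θ f = 9
θ ∇ θ f = 0
∇ (θ ∇ θ) f = 0
Δ ∇ (θ ∇ θ) f = 0
Δ (θ ∇ θ) f = 0
∇ Δ (θ ∇ θ) f = 0
[Δ, ∇] (θ ∇ θ) f = 0


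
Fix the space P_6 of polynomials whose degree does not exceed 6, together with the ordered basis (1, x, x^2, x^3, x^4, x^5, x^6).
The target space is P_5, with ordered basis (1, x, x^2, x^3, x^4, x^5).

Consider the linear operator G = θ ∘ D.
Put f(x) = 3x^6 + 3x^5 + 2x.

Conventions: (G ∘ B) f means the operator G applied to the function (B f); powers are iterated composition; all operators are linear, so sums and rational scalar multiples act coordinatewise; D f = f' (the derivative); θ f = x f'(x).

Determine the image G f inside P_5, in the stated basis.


the result is g(x) = 90x^5 + 60x^4

D f = 18x^5 + 15x^4 + 2
θ D f = 90x^5 + 60x^4


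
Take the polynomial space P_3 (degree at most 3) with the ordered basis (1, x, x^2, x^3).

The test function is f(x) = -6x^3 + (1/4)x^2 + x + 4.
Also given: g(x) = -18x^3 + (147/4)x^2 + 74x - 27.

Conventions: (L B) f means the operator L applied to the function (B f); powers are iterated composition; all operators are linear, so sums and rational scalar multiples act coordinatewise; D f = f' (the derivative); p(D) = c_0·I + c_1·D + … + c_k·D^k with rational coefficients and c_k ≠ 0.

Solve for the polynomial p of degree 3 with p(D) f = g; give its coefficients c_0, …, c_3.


p(D) = 3·I − 2·D − 2·D^2 + D^3, i.e. c_0 = 3, c_1 = -2, c_2 = -2, c_3 = 1

D^0 f = -6x^3 + (1/4)x^2 + x + 4
D^1 f = -18x^2 + (1/2)x + 1
D^2 f = -36x + 1/2
D^3 f = -36
matching coefficients of g against c_0 f + c_1 Df + … from the top degree down determines the c_i
solution: c_0 = 3, c_1 = -2, c_2 = -2, c_3 = 1


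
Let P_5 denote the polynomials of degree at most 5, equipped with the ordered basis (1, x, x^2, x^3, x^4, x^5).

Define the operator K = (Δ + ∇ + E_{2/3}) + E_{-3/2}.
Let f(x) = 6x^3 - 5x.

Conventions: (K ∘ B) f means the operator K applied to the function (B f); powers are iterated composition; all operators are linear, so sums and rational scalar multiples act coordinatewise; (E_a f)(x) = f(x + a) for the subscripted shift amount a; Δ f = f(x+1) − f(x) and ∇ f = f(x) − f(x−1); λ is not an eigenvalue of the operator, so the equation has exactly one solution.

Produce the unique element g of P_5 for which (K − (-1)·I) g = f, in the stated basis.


the result is g(x) = 2x^3 - (7/3)x^2 - (283/54)x + 4717/972

write g with unknown coordinates in the stated basis and equate coefficients in (K − (-1)·I) g = f
solving from the highest basis element down gives g = 2x^3 - (7/3)x^2 - (283/54)x + 4717/972
check: K g = 4x^3 + (7/3)x^2 + (13/54)x - 4717/972
so K g − (-1)·g = 6x^3 - 5x = f ✓


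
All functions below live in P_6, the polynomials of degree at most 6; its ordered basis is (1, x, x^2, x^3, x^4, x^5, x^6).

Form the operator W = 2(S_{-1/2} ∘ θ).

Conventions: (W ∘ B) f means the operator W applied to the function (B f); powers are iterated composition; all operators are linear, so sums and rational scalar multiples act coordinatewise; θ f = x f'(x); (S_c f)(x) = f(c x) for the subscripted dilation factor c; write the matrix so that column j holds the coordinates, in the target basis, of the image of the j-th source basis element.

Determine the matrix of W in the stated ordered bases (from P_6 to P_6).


the matrix is [[0, 0, 0, 0, 0, 0, 0]; [0, -1, 0, 0, 0, 0, 0]; [0, 0, 1, 0, 0, 0, 0]; [0, 0, 0, -3/4, 0, 0, 0]; [0, 0, 0, 0, 1/2, 0, 0]; [0, 0, 0, 0, 0, -5/16, 0]; [0, 0, 0, 0, 0, 0, 3/16]] (rows listed top to bottom)

image of 1: 0
image of x: -x
image of x^2: x^2
image of x^3: -(3/4)x^3
image of x^4: (1/2)x^4
image of x^5: -(5/16)x^5
image of x^6: (3/16)x^6
each image's coordinates form column j of the matrix


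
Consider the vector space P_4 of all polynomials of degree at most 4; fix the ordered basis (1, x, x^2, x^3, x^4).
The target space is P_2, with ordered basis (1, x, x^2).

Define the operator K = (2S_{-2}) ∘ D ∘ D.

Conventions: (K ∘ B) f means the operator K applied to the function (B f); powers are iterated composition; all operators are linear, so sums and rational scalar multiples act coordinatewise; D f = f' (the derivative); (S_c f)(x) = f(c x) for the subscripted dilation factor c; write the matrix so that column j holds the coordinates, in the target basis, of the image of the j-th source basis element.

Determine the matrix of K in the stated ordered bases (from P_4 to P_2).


image of 1: 0
image of x: 0
image of x^2: 4
image of x^3: -24x
image of x^4: 96x^2
each image's coordinates form column j of the matrix

the matrix is [[0, 0, 4, 0, 0]; [0, 0, 0, -24, 0]; [0, 0, 0, 0, 96]] (rows listed top to bottom)


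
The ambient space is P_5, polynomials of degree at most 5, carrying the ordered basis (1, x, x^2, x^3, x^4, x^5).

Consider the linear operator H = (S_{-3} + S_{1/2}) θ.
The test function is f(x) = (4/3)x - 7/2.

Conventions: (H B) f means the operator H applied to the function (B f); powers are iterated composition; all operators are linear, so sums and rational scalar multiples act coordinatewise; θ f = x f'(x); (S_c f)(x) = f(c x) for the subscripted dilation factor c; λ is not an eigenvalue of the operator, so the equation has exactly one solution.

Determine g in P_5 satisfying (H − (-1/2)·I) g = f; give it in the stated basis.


the result is g(x) = -(2/3)x - 7

write g with unknown coordinates in the stated basis and equate coefficients in (H − (-1/2)·I) g = f
solving from the highest basis element down gives g = -(2/3)x - 7
check: H g = (5/3)x
so H g − (-1/2)·g = (4/3)x - 7/2 = f ✓


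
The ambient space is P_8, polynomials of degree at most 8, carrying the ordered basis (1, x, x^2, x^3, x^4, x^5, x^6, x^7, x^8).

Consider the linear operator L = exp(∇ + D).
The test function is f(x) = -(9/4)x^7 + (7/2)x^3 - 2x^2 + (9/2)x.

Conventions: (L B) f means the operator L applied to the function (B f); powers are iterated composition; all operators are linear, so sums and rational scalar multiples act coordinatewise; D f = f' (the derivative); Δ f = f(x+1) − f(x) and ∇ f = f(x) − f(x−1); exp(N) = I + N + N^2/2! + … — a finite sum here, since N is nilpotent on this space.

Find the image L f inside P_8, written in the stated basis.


the result is g(x) = -(9/4)x^7 - (63/2)x^6 - (567/4)x^5 - (945/4)x^4 - 154x^3 - (491/4)x^2 - (203/4)x + 45/2

order-1 term: -(63/2)x^6 + (189/4)x^5 - (315/4)x^4 + (315/4)x^3 - (105/4)x^2 - (11/4)x + 49/4
order-2 term: -189x^5 + (945/2)x^4 - (3465/4)x^3 + 945x^2 - (2163/4)x + 257/2
order-3 term: -630x^4 + 1890x^3 - (6615/2)x^2 + (12285/4)x - 4739/4
order-4 term: -1260x^3 + 3780x^2 - 5355x + 5985/2
order-5 term: -1512x^2 + 3780x - 3150
order-6 term: -1008x + 1512
order-7 term: -288
the series for exp(∇ + D) f terminates at order 7
exp(∇ + D) f = -(9/4)x^7 - (63/2)x^6 - (567/4)x^5 - (945/4)x^4 - 154x^3 - (491/4)x^2 - (203/4)x + 45/2


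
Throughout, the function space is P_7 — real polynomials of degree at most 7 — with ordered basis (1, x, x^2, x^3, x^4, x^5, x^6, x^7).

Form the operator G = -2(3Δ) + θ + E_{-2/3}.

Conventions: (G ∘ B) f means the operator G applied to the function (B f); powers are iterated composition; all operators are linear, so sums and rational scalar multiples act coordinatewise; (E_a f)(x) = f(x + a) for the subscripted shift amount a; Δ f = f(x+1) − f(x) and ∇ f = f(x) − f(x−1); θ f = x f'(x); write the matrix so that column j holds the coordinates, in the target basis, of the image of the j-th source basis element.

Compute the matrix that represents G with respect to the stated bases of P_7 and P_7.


the matrix is [[1, -20/3, -50/9, -170/27, -470/81, -1490/243, -4310/729, -13250/2187]; [0, 2, -40/3, -50/3, -680/27, -2350/81, -2980/81, -30170/729]; [0, 0, 3, -20, -100/3, -1700/27, -2350/27, -10430/81]; [0, 0, 0, 4, -80/3, -500/9, -3400/27, -16450/81]; [0, 0, 0, 0, 5, -100/3, -250/3, -5950/27]; [0, 0, 0, 0, 0, 6, -40, -350/3]; [0, 0, 0, 0, 0, 0, 7, -140/3]; [0, 0, 0, 0, 0, 0, 0, 8]] (rows listed top to bottom)

image of 1: 1
image of x: 2x - 20/3
image of x^2: 3x^2 - (40/3)x - 50/9
image of x^3: 4x^3 - 20x^2 - (50/3)x - 170/27
image of x^4: 5x^4 - (80/3)x^3 - (100/3)x^2 - (680/27)x - 470/81
image of x^5: 6x^5 - (100/3)x^4 - (500/9)x^3 - (1700/27)x^2 - (2350/81)x - 1490/243
image of x^6: 7x^6 - 40x^5 - (250/3)x^4 - (3400/27)x^3 - (2350/27)x^2 - (2980/81)x - 4310/729
image of x^7: 8x^7 - (140/3)x^6 - (350/3)x^5 - (5950/27)x^4 - (16450/81)x^3 - (10430/81)x^2 - (30170/729)x - 13250/2187
each image's coordinates form column j of the matrix


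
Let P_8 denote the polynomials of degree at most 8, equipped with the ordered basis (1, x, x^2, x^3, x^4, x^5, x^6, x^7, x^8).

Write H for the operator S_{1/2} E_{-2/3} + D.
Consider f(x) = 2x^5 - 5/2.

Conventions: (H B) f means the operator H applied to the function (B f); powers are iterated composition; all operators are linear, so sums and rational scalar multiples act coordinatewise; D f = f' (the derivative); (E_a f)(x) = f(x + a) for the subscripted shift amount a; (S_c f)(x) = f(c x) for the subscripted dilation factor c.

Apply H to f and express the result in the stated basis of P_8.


the image equals g(x) = (1/16)x^5 + (115/12)x^4 + (10/9)x^3 - (40/27)x^2 + (80/81)x - 1343/486

E_{-2/3} f = 2x^5 - (20/3)x^4 + (80/9)x^3 - (160/27)x^2 + (160/81)x - 1343/486
S_{1/2} E_{-2/3} f = (1/16)x^5 - (5/12)x^4 + (10/9)x^3 - (40/27)x^2 + (80/81)x - 1343/486
D f = 10x^4
(S_{1/2} E_{-2/3} + D) f = (1/16)x^5 + (115/12)x^4 + (10/9)x^3 - (40/27)x^2 + (80/81)x - 1343/486


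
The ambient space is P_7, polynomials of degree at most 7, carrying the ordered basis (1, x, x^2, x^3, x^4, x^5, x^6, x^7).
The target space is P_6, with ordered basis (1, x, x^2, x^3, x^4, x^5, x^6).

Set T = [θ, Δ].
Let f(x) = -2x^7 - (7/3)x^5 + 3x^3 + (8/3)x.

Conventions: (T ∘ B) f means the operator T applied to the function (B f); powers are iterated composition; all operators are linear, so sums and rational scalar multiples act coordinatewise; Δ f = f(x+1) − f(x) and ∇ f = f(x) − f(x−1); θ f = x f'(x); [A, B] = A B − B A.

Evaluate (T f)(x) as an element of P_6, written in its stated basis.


Δ f = -14x^6 - 42x^5 - (245/3)x^4 - (280/3)x^3 - (169/3)x^2 - (50/3)x + 4/3
θ Δ f = -84x^6 - 210x^5 - (980/3)x^4 - 280x^3 - (338/3)x^2 - (50/3)x
θ f = -14x^7 - (35/3)x^5 + 9x^3 + (8/3)x
Δ θ f = -98x^6 - 294x^5 - (1645/3)x^4 - (1820/3)x^3 - (1151/3)x^2 - (388/3)x - 14
[θ, Δ] f = 14x^6 + 84x^5 + (665/3)x^4 + (980/3)x^3 + 271x^2 + (338/3)x + 14

the result is g(x) = 14x^6 + 84x^5 + (665/3)x^4 + (980/3)x^3 + 271x^2 + (338/3)x + 14


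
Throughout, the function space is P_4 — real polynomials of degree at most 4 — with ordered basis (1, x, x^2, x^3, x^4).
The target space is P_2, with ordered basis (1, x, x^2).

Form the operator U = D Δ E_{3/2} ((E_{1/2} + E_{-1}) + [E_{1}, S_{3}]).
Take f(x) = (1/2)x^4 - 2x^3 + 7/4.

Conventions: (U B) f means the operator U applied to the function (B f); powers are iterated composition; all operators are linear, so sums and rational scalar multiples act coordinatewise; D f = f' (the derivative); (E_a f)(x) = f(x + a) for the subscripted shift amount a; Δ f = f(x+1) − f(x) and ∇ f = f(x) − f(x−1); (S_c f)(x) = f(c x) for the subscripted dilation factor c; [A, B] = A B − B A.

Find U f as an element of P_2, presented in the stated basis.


g(x) = 12x^2 + 666x + 3029/2

E_{1/2} f = (1/2)x^4 - x^3 - (9/4)x^2 - (5/4)x + 49/32
E_{-1} f = (1/2)x^4 - 4x^3 + 9x^2 - 8x + 17/4
(E_{1/2} + E_{-1}) f = x^4 - 5x^3 + (27/4)x^2 - (37/4)x + 185/32
S_{3} f = (81/2)x^4 - 54x^3 + 7/4
E_{1} S_{3} f = (81/2)x^4 + 108x^3 + 81x^2 - 47/4
E_{1} f = (1/2)x^4 - 3x^2 - 4x + 1/4
S_{3} E_{1} f = (81/2)x^4 - 27x^2 - 12x + 1/4
[E_{1}, S_{3}] f = 108x^3 + 108x^2 + 12x - 12
((E_{1/2} + E_{-1}) + [E_{1}, S_{3}]) f = x^4 + 103x^3 + (459/4)x^2 + (11/4)x - 199/32
E_{3/2} ((E_{1/2} + E_{-1}) + [E_{1}, S_{3}]) f = x^4 + 109x^3 + (2367/4)x^2 + (4223/4)x + 19481/32
Δ E_{3/2} ((E_{1/2} + E_{-1}) + [E_{1}, S_{3}]) f = 4x^3 + 333x^2 + (3029/2)x + 3515/2
D Δ E_{3/2} ((E_{1/2} + E_{-1}) + [E_{1}, S_{3}]) f = 12x^2 + 666x + 3029/2


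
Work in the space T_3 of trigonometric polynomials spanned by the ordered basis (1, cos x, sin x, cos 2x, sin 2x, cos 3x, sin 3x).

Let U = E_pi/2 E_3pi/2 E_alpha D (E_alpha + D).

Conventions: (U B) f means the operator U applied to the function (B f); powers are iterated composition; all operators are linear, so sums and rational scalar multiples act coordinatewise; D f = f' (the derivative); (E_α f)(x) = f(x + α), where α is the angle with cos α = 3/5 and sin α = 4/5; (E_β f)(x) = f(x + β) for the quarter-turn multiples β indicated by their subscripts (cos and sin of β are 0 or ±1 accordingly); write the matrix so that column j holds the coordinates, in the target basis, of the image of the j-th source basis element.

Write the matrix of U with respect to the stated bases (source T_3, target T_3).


the matrix is [[0, 0, 0, 0, 0, 0, 0]; [0, -39/25, -27/25, 0, 0, 0, 0]; [0, 27/25, -39/25, 0, 0, 0, 0]; [0, 0, 0, 1372/625, -3454/625, 0, 0]; [0, 0, 0, 3454/625, 1372/625, 0, 0]; [0, 0, 0, 0, 0, 162513/15625, -14241/15625]; [0, 0, 0, 0, 0, 14241/15625, 162513/15625]] (rows listed top to bottom)

image of 1: 0
image of cos x: -(39/25)cos x + (27/25)sin x
image of sin x: -(27/25)cos x - (39/25)sin x
image of cos 2x: (1372/625)cos 2x + (3454/625)sin 2x
image of sin 2x: -(3454/625)cos 2x + (1372/625)sin 2x
image of cos 3x: (162513/15625)cos 3x + (14241/15625)sin 3x
image of sin 3x: -(14241/15625)cos 3x + (162513/15625)sin 3x
each image's coordinates form column j of the matrix


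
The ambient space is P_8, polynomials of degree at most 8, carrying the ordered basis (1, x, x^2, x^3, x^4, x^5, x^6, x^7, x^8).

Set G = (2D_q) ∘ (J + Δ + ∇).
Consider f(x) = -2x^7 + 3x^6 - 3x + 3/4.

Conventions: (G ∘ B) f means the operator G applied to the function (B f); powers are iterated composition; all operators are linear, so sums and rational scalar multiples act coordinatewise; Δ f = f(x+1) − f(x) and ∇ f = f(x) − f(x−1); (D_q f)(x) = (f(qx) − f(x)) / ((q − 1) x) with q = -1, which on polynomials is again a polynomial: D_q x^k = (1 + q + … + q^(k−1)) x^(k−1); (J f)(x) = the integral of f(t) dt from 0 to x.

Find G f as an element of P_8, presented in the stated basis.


the image equals g(x) = (6/7)x^6 + 72x^4 + 240x^2 + 147/2

J f = -(1/4)x^8 + (3/7)x^7 - (3/2)x^2 + (3/4)x
Δ f = -14x^6 - 24x^5 - 25x^4 - 10x^3 + 3x^2 + 4x - 2
∇ f = -14x^6 + 60x^5 - 115x^4 + 130x^3 - 87x^2 + 32x - 8
(J + Δ + ∇) f = -(1/4)x^8 + (3/7)x^7 - 28x^6 + 36x^5 - 140x^4 + 120x^3 - (171/2)x^2 + (147/4)x - 10
D_q (J + Δ + ∇) f = (3/7)x^6 + 36x^4 + 120x^2 + 147/4
(2D_q) (J + Δ + ∇) f = (6/7)x^6 + 72x^4 + 240x^2 + 147/2


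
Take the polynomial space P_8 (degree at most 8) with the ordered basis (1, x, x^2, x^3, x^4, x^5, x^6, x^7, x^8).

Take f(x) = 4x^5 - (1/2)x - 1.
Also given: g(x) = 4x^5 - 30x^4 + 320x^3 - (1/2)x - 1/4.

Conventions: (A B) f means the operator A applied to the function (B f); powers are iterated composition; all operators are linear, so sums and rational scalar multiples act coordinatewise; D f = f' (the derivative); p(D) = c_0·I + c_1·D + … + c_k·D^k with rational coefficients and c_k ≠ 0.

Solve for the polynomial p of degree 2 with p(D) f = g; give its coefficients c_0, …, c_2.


c_0 = 1, c_1 = -3/2, c_2 = 4

D^0 f = 4x^5 - (1/2)x - 1
D^1 f = 20x^4 - 1/2
D^2 f = 80x^3
matching coefficients of g against c_0 f + c_1 Df + … from the top degree down determines the c_i
solution: c_0 = 1, c_1 = -3/2, c_2 = 4


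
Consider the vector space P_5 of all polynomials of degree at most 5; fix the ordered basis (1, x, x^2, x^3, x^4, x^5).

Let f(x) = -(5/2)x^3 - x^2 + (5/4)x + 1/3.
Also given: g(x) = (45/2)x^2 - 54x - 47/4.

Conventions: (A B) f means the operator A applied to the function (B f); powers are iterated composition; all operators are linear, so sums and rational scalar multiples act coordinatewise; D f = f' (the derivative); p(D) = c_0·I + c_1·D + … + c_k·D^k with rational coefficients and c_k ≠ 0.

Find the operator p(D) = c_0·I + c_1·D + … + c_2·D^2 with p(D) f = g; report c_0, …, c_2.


D^0 f = -(5/2)x^3 - x^2 + (5/4)x + 1/3
D^1 f = -(15/2)x^2 - 2x + 5/4
D^2 f = -15x - 2
matching coefficients of g against c_0 f + c_1 Df + … from the top degree down determines the c_i
solution: c_0 = 0, c_1 = -3, c_2 = 4

c_0 = 0, c_1 = -3, c_2 = 4


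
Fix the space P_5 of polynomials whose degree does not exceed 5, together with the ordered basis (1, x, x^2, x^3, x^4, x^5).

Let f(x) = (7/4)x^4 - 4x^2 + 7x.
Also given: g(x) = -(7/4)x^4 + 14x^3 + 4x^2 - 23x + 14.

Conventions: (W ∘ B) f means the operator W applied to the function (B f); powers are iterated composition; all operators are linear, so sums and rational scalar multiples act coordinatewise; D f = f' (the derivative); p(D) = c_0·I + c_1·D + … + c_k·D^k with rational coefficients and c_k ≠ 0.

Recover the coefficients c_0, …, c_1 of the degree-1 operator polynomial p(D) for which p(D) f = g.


p(D) = -I + 2·D, i.e. c_0 = -1, c_1 = 2

D^0 f = (7/4)x^4 - 4x^2 + 7x
D^1 f = 7x^3 - 8x + 7
matching coefficients of g against c_0 f + c_1 Df + … from the top degree down determines the c_i
solution: c_0 = -1, c_1 = 2


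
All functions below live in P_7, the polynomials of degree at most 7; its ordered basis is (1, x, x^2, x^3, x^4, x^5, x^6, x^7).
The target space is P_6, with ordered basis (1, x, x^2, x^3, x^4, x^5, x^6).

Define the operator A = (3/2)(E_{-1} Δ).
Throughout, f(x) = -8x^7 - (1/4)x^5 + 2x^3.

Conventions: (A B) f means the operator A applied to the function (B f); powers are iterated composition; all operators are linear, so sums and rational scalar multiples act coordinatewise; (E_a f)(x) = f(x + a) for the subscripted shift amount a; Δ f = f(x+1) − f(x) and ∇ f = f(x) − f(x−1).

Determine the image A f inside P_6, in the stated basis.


the image equals g(x) = -84x^6 + 252x^5 - (3375/8)x^4 + (1695/4)x^3 - (987/4)x^2 + (615/8)x - 75/8

Δ f = -56x^6 - 168x^5 - (1125/4)x^4 - (565/2)x^3 - (329/2)x^2 - (205/4)x - 25/4
E_{-1} Δ f = -56x^6 + 168x^5 - (1125/4)x^4 + (565/2)x^3 - (329/2)x^2 + (205/4)x - 25/4
((3/2)(E_{-1} Δ)) f = -84x^6 + 252x^5 - (3375/8)x^4 + (1695/4)x^3 - (987/4)x^2 + (615/8)x - 75/8


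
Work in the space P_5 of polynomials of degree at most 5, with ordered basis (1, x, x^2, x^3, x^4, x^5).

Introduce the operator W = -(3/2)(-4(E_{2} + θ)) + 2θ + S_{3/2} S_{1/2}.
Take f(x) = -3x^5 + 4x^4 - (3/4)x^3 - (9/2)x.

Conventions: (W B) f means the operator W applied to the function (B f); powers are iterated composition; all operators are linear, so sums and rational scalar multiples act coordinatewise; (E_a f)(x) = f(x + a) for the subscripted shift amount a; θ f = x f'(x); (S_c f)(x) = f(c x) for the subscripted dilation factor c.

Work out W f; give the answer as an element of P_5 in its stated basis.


E_{2} f = -3x^5 - 26x^4 - (355/4)x^3 - (297/2)x^2 - (251/2)x - 47
θ f = -15x^5 + 16x^4 - (9/4)x^3 - (9/2)x
(E_{2} + θ) f = -18x^5 - 10x^4 - 91x^3 - (297/2)x^2 - 130x - 47
(-4(E_{2} + θ)) f = 72x^5 + 40x^4 + 364x^3 + 594x^2 + 520x + 188
(-(3/2)(-4(E_{2} + θ))) f = -108x^5 - 60x^4 - 546x^3 - 891x^2 - 780x - 282
θ f = -15x^5 + 16x^4 - (9/4)x^3 - (9/2)x
(2θ) f = -30x^5 + 32x^4 - (9/2)x^3 - 9x
S_{1/2} f = -(3/32)x^5 + (1/4)x^4 - (3/32)x^3 - (9/4)x
S_{3/2} S_{1/2} f = -(729/1024)x^5 + (81/64)x^4 - (81/256)x^3 - (27/8)x
(-(3/2)(-4(E_{2} + θ)) + 2θ + S_{3/2} S_{1/2}) f = -(142041/1024)x^5 - (1711/64)x^4 - (141009/256)x^3 - 891x^2 - (6339/8)x - 282

the image equals g(x) = -(142041/1024)x^5 - (1711/64)x^4 - (141009/256)x^3 - 891x^2 - (6339/8)x - 282


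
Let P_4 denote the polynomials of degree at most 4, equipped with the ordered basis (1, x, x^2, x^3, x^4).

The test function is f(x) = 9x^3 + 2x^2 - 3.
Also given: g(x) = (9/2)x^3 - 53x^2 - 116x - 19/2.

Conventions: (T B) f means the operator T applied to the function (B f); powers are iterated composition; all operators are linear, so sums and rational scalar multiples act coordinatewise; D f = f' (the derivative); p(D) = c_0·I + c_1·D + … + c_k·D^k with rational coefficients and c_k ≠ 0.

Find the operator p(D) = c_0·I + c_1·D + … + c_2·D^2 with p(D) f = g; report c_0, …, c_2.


c_0 = 1/2, c_1 = -2, c_2 = -2

D^0 f = 9x^3 + 2x^2 - 3
D^1 f = 27x^2 + 4x
D^2 f = 54x + 4
matching coefficients of g against c_0 f + c_1 Df + … from the top degree down determines the c_i
solution: c_0 = 1/2, c_1 = -2, c_2 = -2


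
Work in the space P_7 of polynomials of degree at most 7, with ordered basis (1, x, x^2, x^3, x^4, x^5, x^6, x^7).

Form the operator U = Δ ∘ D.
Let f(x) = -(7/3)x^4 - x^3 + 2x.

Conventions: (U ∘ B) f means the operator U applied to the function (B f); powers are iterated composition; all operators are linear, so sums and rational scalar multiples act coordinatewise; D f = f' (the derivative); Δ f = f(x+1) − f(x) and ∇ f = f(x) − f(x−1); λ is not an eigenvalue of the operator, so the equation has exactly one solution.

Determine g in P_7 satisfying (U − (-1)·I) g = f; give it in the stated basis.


the image equals g(x) = -(7/3)x^4 - x^3 + 28x^2 + 36x - 131/3

write g with unknown coordinates in the stated basis and equate coefficients in (U − (-1)·I) g = f
solving from the highest basis element down gives g = -(7/3)x^4 - x^3 + 28x^2 + 36x - 131/3
check: U g = -28x^2 - 34x + 131/3
so U g − (-1)·g = -(7/3)x^4 - x^3 + 2x = f ✓


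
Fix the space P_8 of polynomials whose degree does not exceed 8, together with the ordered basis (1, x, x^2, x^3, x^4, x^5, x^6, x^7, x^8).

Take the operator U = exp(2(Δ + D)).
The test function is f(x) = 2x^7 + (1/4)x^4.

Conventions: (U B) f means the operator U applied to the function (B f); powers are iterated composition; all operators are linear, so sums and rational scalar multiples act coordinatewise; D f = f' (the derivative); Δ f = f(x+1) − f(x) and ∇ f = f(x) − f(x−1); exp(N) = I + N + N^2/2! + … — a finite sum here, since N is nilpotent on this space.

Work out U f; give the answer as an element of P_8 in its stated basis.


g(x) = 2x^7 + 56x^6 + 756x^5 + (25201/4)x^4 + 34584x^3 + 123759x^2 + 265054x + 520511/2

order-1 term: 56x^6 + 84x^5 + 140x^4 + 144x^3 + 87x^2 + 30x + 9/2
order-2 term: 672x^5 + 1680x^4 + 3080x^3 + 3384x^2 + 2096x + 571
order-3 term: 4480x^4 + 13440x^3 + 23520x^2 + 21904x + 8672
order-4 term: 17920x^3 + 53760x^2 + 76160x + 42624
order-5 term: 43008x^2 + 107520x + 89600
order-6 term: 57344x + 86016
order-7 term: 32768
the series for exp(2(Δ + D)) f terminates at order 7
exp(2(Δ + D)) f = 2x^7 + 56x^6 + 756x^5 + (25201/4)x^4 + 34584x^3 + 123759x^2 + 265054x + 520511/2


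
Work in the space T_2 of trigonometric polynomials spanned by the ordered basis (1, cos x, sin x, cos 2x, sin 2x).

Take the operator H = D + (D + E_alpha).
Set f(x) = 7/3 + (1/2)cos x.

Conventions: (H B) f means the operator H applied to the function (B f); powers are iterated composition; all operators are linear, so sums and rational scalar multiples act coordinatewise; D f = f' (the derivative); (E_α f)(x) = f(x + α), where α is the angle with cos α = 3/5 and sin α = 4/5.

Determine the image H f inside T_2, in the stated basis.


the image equals g(x) = 7/3 + (3/10)cos x - (7/5)sin x

D f = -(1/2)sin x
D f = -(1/2)sin x
E_alpha f = 7/3 + (3/10)cos x - (2/5)sin x
(D + E_alpha) f = 7/3 + (3/10)cos x - (9/10)sin x
(D + (D + E_alpha)) f = 7/3 + (3/10)cos x - (7/5)sin x


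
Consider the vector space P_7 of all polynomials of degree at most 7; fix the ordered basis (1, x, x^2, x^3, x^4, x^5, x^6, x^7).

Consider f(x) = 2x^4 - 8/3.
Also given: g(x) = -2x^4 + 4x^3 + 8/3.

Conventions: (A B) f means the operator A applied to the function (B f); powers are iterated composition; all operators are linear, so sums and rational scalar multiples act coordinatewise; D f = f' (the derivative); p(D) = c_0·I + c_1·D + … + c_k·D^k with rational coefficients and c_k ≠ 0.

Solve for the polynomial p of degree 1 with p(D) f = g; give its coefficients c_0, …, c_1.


c_0 = -1, c_1 = 1/2

D^0 f = 2x^4 - 8/3
D^1 f = 8x^3
matching coefficients of g against c_0 f + c_1 Df + … from the top degree down determines the c_i
solution: c_0 = -1, c_1 = 1/2


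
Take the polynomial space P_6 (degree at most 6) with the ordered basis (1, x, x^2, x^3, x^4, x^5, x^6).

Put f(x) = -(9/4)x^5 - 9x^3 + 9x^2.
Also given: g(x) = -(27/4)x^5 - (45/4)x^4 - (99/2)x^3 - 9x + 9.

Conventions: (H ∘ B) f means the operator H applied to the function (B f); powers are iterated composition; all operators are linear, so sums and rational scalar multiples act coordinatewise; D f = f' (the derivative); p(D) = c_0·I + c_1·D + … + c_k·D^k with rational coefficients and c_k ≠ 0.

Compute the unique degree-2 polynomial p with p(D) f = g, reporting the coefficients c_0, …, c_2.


p(D) = 3·I + D + (1/2)·D^2, i.e. c_0 = 3, c_1 = 1, c_2 = 1/2

D^0 f = -(9/4)x^5 - 9x^3 + 9x^2
D^1 f = -(45/4)x^4 - 27x^2 + 18x
D^2 f = -45x^3 - 54x + 18
matching coefficients of g against c_0 f + c_1 Df + … from the top degree down determines the c_i
solution: c_0 = 3, c_1 = 1, c_2 = 1/2


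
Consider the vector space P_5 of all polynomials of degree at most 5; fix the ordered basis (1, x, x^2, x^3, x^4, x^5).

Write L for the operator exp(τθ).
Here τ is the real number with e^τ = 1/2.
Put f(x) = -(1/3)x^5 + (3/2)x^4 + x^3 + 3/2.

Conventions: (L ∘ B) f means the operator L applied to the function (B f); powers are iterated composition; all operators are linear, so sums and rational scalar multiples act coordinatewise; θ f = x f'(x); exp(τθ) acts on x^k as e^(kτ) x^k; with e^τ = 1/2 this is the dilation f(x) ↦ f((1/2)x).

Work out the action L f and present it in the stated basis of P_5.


the image equals g(x) = -(1/96)x^5 + (3/32)x^4 + (1/8)x^3 + 3/2

exp(τθ) x^k = e^(kτ) x^k; with e^τ = 1/2 this sends x^k to (1/2)^k x^k
x^3 ↦ 1/8 x^3
x^4 ↦ 1/16 x^4
x^5 ↦ 1/32 x^5
applying this coordinatewise to f: exp(τθ) f = -(1/96)x^5 + (3/32)x^4 + (1/8)x^3 + 3/2
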